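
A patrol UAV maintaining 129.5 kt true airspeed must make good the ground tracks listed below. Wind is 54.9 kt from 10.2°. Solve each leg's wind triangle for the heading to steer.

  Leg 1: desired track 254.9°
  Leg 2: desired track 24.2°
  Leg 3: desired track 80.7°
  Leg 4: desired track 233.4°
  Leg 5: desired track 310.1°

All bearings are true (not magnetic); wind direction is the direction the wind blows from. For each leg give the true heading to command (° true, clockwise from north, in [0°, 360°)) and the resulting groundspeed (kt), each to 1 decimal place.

Leg 1: heading=277.4°, groundspeed=143.1 kt
Leg 2: heading=18.3°, groundspeed=75.5 kt
Leg 3: heading=57.1°, groundspeed=100.4 kt
Leg 4: heading=250.3°, groundspeed=163.9 kt
Leg 5: heading=331.7°, groundspeed=93.1 kt

Leg 1: desired track 254.9°; wind correction +22.5° → command heading 277.4°, groundspeed 143.1 kt
Leg 2: desired track 24.2°; wind correction -5.9° → command heading 18.3°, groundspeed 75.5 kt
Leg 3: desired track 80.7°; wind correction -23.6° → command heading 57.1°, groundspeed 100.4 kt
Leg 4: desired track 233.4°; wind correction +16.9° → command heading 250.3°, groundspeed 163.9 kt
Leg 5: desired track 310.1°; wind correction +21.6° → command heading 331.7°, groundspeed 93.1 kt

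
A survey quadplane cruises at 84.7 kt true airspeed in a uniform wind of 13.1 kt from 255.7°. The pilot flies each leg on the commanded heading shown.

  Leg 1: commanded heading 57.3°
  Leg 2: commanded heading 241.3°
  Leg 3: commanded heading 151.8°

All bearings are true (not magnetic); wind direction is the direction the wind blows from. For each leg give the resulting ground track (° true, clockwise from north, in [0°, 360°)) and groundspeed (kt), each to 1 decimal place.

Leg 1: heading 57.3°; drift +2.4° → track 59.7°, groundspeed 97.2 kt
Leg 2: heading 241.3°; drift -2.6° → track 238.7°, groundspeed 72.1 kt
Leg 3: heading 151.8°; drift -8.2° → track 143.6°, groundspeed 88.8 kt

Leg 1: track=59.7°, groundspeed=97.2 kt
Leg 2: track=238.7°, groundspeed=72.1 kt
Leg 3: track=143.6°, groundspeed=88.8 kt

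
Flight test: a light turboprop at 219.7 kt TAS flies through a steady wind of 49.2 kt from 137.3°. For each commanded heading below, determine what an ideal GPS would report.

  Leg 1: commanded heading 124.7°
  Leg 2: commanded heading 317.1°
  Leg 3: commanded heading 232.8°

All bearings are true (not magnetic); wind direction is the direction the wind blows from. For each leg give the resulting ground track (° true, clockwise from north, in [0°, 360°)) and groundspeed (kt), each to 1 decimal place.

Leg 1: track=121.1°, groundspeed=172.0 kt
Leg 2: track=317.1°, groundspeed=268.9 kt
Leg 3: track=245.1°, groundspeed=229.7 kt

Leg 1: heading 124.7°; drift -3.6° → track 121.1°, groundspeed 172.0 kt
Leg 2: heading 317.1°; drift +0.0° → track 317.1°, groundspeed 268.9 kt
Leg 3: heading 232.8°; drift +12.3° → track 245.1°, groundspeed 229.7 kt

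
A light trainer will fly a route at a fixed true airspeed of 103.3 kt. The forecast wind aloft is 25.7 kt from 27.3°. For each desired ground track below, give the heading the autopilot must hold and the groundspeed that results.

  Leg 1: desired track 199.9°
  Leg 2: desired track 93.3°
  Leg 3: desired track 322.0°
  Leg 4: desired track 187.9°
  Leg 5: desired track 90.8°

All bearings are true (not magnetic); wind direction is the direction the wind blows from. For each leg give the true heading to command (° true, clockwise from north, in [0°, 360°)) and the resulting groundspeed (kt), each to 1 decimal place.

Leg 1: desired track 199.9°; wind correction -1.8° → command heading 198.1°, groundspeed 128.7 kt
Leg 2: desired track 93.3°; wind correction -13.1° → command heading 80.2°, groundspeed 90.1 kt
Leg 3: desired track 322.0°; wind correction +13.1° → command heading 335.1°, groundspeed 89.9 kt
Leg 4: desired track 187.9°; wind correction -4.7° → command heading 183.2°, groundspeed 127.2 kt
Leg 5: desired track 90.8°; wind correction -12.9° → command heading 77.9°, groundspeed 89.2 kt

Leg 1: heading=198.1°, groundspeed=128.7 kt
Leg 2: heading=80.2°, groundspeed=90.1 kt
Leg 3: heading=335.1°, groundspeed=89.9 kt
Leg 4: heading=183.2°, groundspeed=127.2 kt
Leg 5: heading=77.9°, groundspeed=89.2 kt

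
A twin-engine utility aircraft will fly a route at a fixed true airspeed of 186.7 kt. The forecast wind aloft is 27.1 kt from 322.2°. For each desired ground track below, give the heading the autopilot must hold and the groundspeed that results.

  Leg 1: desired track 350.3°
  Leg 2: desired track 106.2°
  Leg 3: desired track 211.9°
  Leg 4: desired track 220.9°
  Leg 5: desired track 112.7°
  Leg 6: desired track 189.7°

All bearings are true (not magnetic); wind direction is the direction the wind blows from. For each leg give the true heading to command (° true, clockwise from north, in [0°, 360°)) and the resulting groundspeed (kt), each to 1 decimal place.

Leg 1: desired track 350.3°; wind correction -3.9° → command heading 346.4°, groundspeed 162.4 kt
Leg 2: desired track 106.2°; wind correction -4.9° → command heading 101.3°, groundspeed 207.9 kt
Leg 3: desired track 211.9°; wind correction +7.8° → command heading 219.7°, groundspeed 194.4 kt
Leg 4: desired track 220.9°; wind correction +8.2° → command heading 229.1°, groundspeed 190.1 kt
Leg 5: desired track 112.7°; wind correction -4.1° → command heading 108.6°, groundspeed 209.8 kt
Leg 6: desired track 189.7°; wind correction +6.1° → command heading 195.8°, groundspeed 203.9 kt

Leg 1: heading=346.4°, groundspeed=162.4 kt
Leg 2: heading=101.3°, groundspeed=207.9 kt
Leg 3: heading=219.7°, groundspeed=194.4 kt
Leg 4: heading=229.1°, groundspeed=190.1 kt
Leg 5: heading=108.6°, groundspeed=209.8 kt
Leg 6: heading=195.8°, groundspeed=203.9 kt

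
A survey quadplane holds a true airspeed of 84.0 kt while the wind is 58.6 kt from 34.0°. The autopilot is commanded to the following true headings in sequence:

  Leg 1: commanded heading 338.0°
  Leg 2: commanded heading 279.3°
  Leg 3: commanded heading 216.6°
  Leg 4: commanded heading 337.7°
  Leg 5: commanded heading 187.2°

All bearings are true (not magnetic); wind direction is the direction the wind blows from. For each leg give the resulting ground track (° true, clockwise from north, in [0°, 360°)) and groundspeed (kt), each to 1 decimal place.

Leg 1: track=294.5°, groundspeed=70.6 kt
Leg 2: track=253.2°, groundspeed=120.8 kt
Leg 3: track=215.5°, groundspeed=142.6 kt
Leg 4: track=294.3°, groundspeed=70.9 kt
Leg 5: track=198.2°, groundspeed=138.8 kt

Leg 1: heading 338.0°; drift -43.5° → track 294.5°, groundspeed 70.6 kt
Leg 2: heading 279.3°; drift -26.1° → track 253.2°, groundspeed 120.8 kt
Leg 3: heading 216.6°; drift -1.1° → track 215.5°, groundspeed 142.6 kt
Leg 4: heading 337.7°; drift -43.4° → track 294.3°, groundspeed 70.9 kt
Leg 5: heading 187.2°; drift +11.0° → track 198.2°, groundspeed 138.8 kt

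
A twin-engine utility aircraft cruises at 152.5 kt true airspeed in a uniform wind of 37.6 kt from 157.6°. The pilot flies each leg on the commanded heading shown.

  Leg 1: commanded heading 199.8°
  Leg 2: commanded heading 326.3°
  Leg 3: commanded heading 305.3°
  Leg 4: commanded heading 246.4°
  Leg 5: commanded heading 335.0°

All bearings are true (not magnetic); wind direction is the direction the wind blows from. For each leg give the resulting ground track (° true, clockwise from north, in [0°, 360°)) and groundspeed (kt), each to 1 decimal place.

Leg 1: track=211.3°, groundspeed=127.2 kt
Leg 2: track=328.5°, groundspeed=189.5 kt
Leg 3: track=311.5°, groundspeed=185.4 kt
Leg 4: track=260.3°, groundspeed=156.3 kt
Leg 5: track=335.5°, groundspeed=190.1 kt

Leg 1: heading 199.8°; drift +11.5° → track 211.3°, groundspeed 127.2 kt
Leg 2: heading 326.3°; drift +2.2° → track 328.5°, groundspeed 189.5 kt
Leg 3: heading 305.3°; drift +6.2° → track 311.5°, groundspeed 185.4 kt
Leg 4: heading 246.4°; drift +13.9° → track 260.3°, groundspeed 156.3 kt
Leg 5: heading 335.0°; drift +0.5° → track 335.5°, groundspeed 190.1 kt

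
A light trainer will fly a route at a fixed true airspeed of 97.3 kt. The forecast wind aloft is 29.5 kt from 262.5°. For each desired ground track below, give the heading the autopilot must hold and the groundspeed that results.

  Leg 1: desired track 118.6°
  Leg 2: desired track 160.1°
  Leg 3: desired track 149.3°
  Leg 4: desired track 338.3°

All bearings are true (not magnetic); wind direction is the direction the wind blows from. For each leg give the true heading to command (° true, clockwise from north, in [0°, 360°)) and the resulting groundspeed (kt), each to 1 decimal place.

Leg 1: desired track 118.6°; wind correction +10.3° → command heading 128.9°, groundspeed 119.6 kt
Leg 2: desired track 160.1°; wind correction +17.2° → command heading 177.3°, groundspeed 99.3 kt
Leg 3: desired track 149.3°; wind correction +16.2° → command heading 165.5°, groundspeed 105.1 kt
Leg 4: desired track 338.3°; wind correction -17.1° → command heading 321.2°, groundspeed 85.8 kt

Leg 1: heading=128.9°, groundspeed=119.6 kt
Leg 2: heading=177.3°, groundspeed=99.3 kt
Leg 3: heading=165.5°, groundspeed=105.1 kt
Leg 4: heading=321.2°, groundspeed=85.8 kt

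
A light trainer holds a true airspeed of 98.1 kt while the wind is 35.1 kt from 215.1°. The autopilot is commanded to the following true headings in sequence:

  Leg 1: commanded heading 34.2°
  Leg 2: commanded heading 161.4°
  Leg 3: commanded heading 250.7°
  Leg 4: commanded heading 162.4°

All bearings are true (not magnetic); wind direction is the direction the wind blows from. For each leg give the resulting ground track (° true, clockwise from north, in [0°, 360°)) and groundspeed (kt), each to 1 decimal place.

Leg 1: heading 34.2°; drift +0.2° → track 34.4°, groundspeed 133.2 kt
Leg 2: heading 161.4°; drift -20.1° → track 141.3°, groundspeed 82.3 kt
Leg 3: heading 250.7°; drift +16.4° → track 267.1°, groundspeed 72.5 kt
Leg 4: heading 162.4°; drift -20.0° → track 142.4°, groundspeed 81.7 kt

Leg 1: track=34.4°, groundspeed=133.2 kt
Leg 2: track=141.3°, groundspeed=82.3 kt
Leg 3: track=267.1°, groundspeed=72.5 kt
Leg 4: track=142.4°, groundspeed=81.7 kt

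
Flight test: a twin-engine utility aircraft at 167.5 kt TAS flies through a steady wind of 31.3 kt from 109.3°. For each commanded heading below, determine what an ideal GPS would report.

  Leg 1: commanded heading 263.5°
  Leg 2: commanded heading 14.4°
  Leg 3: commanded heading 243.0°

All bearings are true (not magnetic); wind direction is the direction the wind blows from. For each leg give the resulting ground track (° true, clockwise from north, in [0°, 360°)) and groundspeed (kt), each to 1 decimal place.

Leg 1: heading 263.5°; drift +4.0° → track 267.5°, groundspeed 196.2 kt
Leg 2: heading 14.4°; drift -10.4° → track 4.0°, groundspeed 173.0 kt
Leg 3: heading 243.0°; drift +6.8° → track 249.8°, groundspeed 190.5 kt

Leg 1: track=267.5°, groundspeed=196.2 kt
Leg 2: track=4.0°, groundspeed=173.0 kt
Leg 3: track=249.8°, groundspeed=190.5 kt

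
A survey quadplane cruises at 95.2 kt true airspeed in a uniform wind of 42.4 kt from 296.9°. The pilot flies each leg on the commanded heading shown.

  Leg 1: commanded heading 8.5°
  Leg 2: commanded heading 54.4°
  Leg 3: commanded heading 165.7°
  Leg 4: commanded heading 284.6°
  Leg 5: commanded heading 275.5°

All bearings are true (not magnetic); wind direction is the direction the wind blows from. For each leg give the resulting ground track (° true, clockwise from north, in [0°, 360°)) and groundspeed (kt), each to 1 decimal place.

Leg 1: track=34.7°, groundspeed=91.2 kt
Leg 2: track=72.5°, groundspeed=120.8 kt
Leg 3: track=151.2°, groundspeed=127.2 kt
Leg 4: track=275.1°, groundspeed=54.5 kt
Leg 5: track=260.0°, groundspeed=57.8 kt

Leg 1: heading 8.5°; drift +26.2° → track 34.7°, groundspeed 91.2 kt
Leg 2: heading 54.4°; drift +18.1° → track 72.5°, groundspeed 120.8 kt
Leg 3: heading 165.7°; drift -14.5° → track 151.2°, groundspeed 127.2 kt
Leg 4: heading 284.6°; drift -9.5° → track 275.1°, groundspeed 54.5 kt
Leg 5: heading 275.5°; drift -15.5° → track 260.0°, groundspeed 57.8 kt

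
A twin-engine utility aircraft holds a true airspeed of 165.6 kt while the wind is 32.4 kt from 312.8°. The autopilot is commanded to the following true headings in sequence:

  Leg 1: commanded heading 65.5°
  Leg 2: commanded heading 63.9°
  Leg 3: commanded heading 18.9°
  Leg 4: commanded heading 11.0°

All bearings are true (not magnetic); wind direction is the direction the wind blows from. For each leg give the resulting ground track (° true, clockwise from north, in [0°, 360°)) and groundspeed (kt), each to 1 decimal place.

Leg 1: heading 65.5°; drift +9.5° → track 75.0°, groundspeed 180.6 kt
Leg 2: heading 63.9°; drift +9.7° → track 73.6°, groundspeed 179.8 kt
Leg 3: heading 18.9°; drift +11.0° → track 29.9°, groundspeed 155.3 kt
Leg 4: heading 11.0°; drift +10.5° → track 21.5°, groundspeed 151.1 kt

Leg 1: track=75.0°, groundspeed=180.6 kt
Leg 2: track=73.6°, groundspeed=179.8 kt
Leg 3: track=29.9°, groundspeed=155.3 kt
Leg 4: track=21.5°, groundspeed=151.1 kt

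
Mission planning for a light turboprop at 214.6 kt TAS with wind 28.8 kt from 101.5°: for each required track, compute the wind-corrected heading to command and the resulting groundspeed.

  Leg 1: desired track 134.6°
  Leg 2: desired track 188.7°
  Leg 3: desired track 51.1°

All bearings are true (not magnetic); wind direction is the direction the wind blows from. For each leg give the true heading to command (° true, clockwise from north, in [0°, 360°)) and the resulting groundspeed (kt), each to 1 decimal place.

Leg 1: heading=130.4°, groundspeed=189.9 kt
Leg 2: heading=181.0°, groundspeed=211.3 kt
Leg 3: heading=57.0°, groundspeed=195.1 kt

Leg 1: desired track 134.6°; wind correction -4.2° → command heading 130.4°, groundspeed 189.9 kt
Leg 2: desired track 188.7°; wind correction -7.7° → command heading 181.0°, groundspeed 211.3 kt
Leg 3: desired track 51.1°; wind correction +5.9° → command heading 57.0°, groundspeed 195.1 kt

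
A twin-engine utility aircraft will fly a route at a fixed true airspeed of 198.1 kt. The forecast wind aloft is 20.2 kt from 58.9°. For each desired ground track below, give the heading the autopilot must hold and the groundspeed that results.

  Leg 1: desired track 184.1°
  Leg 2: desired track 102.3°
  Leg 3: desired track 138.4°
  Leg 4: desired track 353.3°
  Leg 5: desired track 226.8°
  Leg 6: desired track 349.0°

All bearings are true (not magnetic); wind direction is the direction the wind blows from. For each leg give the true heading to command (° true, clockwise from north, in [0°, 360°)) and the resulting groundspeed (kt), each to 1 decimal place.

Leg 1: desired track 184.1°; wind correction -4.8° → command heading 179.3°, groundspeed 209.1 kt
Leg 2: desired track 102.3°; wind correction -4.0° → command heading 98.3°, groundspeed 182.9 kt
Leg 3: desired track 138.4°; wind correction -5.8° → command heading 132.6°, groundspeed 193.4 kt
Leg 4: desired track 353.3°; wind correction +5.3° → command heading 358.6°, groundspeed 188.9 kt
Leg 5: desired track 226.8°; wind correction -1.2° → command heading 225.6°, groundspeed 217.8 kt
Leg 6: desired track 349.0°; wind correction +5.5° → command heading 354.5°, groundspeed 190.2 kt

Leg 1: heading=179.3°, groundspeed=209.1 kt
Leg 2: heading=98.3°, groundspeed=182.9 kt
Leg 3: heading=132.6°, groundspeed=193.4 kt
Leg 4: heading=358.6°, groundspeed=188.9 kt
Leg 5: heading=225.6°, groundspeed=217.8 kt
Leg 6: heading=354.5°, groundspeed=190.2 kt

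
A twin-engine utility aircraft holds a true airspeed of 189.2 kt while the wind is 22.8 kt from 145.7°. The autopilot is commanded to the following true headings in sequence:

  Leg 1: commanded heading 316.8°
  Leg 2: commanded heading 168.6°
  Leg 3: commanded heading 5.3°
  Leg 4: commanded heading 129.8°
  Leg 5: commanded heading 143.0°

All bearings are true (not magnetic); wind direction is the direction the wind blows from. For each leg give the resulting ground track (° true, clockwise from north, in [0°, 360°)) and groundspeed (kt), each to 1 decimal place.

Leg 1: track=317.8°, groundspeed=211.8 kt
Leg 2: track=171.6°, groundspeed=168.4 kt
Leg 3: track=1.3°, groundspeed=207.3 kt
Leg 4: track=127.7°, groundspeed=167.4 kt
Leg 5: track=142.6°, groundspeed=166.4 kt

Leg 1: heading 316.8°; drift +1.0° → track 317.8°, groundspeed 211.8 kt
Leg 2: heading 168.6°; drift +3.0° → track 171.6°, groundspeed 168.4 kt
Leg 3: heading 5.3°; drift -4.0° → track 1.3°, groundspeed 207.3 kt
Leg 4: heading 129.8°; drift -2.1° → track 127.7°, groundspeed 167.4 kt
Leg 5: heading 143.0°; drift -0.4° → track 142.6°, groundspeed 166.4 kt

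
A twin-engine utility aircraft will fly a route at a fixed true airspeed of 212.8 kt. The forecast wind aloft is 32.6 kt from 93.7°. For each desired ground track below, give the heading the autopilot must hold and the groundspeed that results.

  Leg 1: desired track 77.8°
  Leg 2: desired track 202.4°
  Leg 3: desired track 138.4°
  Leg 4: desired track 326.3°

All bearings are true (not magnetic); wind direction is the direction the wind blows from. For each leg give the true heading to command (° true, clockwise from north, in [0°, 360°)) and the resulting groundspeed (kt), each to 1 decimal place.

Leg 1: heading=80.2°, groundspeed=181.3 kt
Leg 2: heading=194.1°, groundspeed=221.0 kt
Leg 3: heading=132.2°, groundspeed=188.4 kt
Leg 4: heading=333.3°, groundspeed=231.0 kt

Leg 1: desired track 77.8°; wind correction +2.4° → command heading 80.2°, groundspeed 181.3 kt
Leg 2: desired track 202.4°; wind correction -8.3° → command heading 194.1°, groundspeed 221.0 kt
Leg 3: desired track 138.4°; wind correction -6.2° → command heading 132.2°, groundspeed 188.4 kt
Leg 4: desired track 326.3°; wind correction +7.0° → command heading 333.3°, groundspeed 231.0 kt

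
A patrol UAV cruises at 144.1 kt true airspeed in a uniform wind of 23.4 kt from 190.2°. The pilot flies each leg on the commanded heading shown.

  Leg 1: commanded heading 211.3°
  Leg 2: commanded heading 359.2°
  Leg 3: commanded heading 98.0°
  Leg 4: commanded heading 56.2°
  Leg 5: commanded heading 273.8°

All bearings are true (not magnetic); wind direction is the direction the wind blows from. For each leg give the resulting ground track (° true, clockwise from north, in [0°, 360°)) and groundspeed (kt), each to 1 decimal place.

Leg 1: track=215.2°, groundspeed=122.6 kt
Leg 2: track=0.7°, groundspeed=167.1 kt
Leg 3: track=88.8°, groundspeed=146.9 kt
Leg 4: track=50.2°, groundspeed=161.2 kt
Leg 5: track=283.1°, groundspeed=143.4 kt

Leg 1: heading 211.3°; drift +3.9° → track 215.2°, groundspeed 122.6 kt
Leg 2: heading 359.2°; drift +1.5° → track 0.7°, groundspeed 167.1 kt
Leg 3: heading 98.0°; drift -9.2° → track 88.8°, groundspeed 146.9 kt
Leg 4: heading 56.2°; drift -6.0° → track 50.2°, groundspeed 161.2 kt
Leg 5: heading 273.8°; drift +9.3° → track 283.1°, groundspeed 143.4 kt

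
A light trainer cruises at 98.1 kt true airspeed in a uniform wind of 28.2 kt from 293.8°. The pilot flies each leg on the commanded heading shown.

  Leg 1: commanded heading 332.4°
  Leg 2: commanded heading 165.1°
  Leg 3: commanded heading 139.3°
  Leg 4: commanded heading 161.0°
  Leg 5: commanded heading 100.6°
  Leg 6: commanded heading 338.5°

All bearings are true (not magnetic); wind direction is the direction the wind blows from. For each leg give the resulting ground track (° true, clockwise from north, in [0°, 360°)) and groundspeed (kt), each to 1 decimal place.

Leg 1: heading 332.4°; drift +13.0° → track 345.4°, groundspeed 78.1 kt
Leg 2: heading 165.1°; drift -10.8° → track 154.3°, groundspeed 117.8 kt
Leg 3: heading 139.3°; drift -5.6° → track 133.7°, groundspeed 124.1 kt
Leg 4: heading 161.0°; drift -10.0° → track 151.0°, groundspeed 119.1 kt
Leg 5: heading 100.6°; drift +2.9° → track 103.5°, groundspeed 125.7 kt
Leg 6: heading 338.5°; drift +14.3° → track 352.8°, groundspeed 80.5 kt

Leg 1: track=345.4°, groundspeed=78.1 kt
Leg 2: track=154.3°, groundspeed=117.8 kt
Leg 3: track=133.7°, groundspeed=124.1 kt
Leg 4: track=151.0°, groundspeed=119.1 kt
Leg 5: track=103.5°, groundspeed=125.7 kt
Leg 6: track=352.8°, groundspeed=80.5 kt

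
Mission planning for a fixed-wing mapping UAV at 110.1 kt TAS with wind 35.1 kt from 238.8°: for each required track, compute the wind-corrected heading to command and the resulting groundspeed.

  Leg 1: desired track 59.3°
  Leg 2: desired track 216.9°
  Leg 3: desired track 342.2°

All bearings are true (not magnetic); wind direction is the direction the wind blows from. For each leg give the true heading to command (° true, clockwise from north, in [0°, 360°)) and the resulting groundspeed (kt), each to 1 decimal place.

Leg 1: heading=59.5°, groundspeed=145.2 kt
Leg 2: heading=223.7°, groundspeed=76.8 kt
Leg 3: heading=324.1°, groundspeed=112.8 kt

Leg 1: desired track 59.3°; wind correction +0.2° → command heading 59.5°, groundspeed 145.2 kt
Leg 2: desired track 216.9°; wind correction +6.8° → command heading 223.7°, groundspeed 76.8 kt
Leg 3: desired track 342.2°; wind correction -18.1° → command heading 324.1°, groundspeed 112.8 kt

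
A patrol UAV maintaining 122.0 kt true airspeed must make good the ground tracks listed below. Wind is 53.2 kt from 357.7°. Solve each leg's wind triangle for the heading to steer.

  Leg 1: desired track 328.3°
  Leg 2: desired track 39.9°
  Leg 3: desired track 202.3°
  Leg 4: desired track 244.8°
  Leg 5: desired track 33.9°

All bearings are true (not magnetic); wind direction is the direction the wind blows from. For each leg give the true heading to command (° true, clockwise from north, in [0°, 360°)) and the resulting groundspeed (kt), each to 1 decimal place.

Leg 1: desired track 328.3°; wind correction +12.4° → command heading 340.7°, groundspeed 72.8 kt
Leg 2: desired track 39.9°; wind correction -17.0° → command heading 22.9°, groundspeed 77.2 kt
Leg 3: desired track 202.3°; wind correction +10.5° → command heading 212.8°, groundspeed 168.3 kt
Leg 4: desired track 244.8°; wind correction +23.7° → command heading 268.5°, groundspeed 132.4 kt
Leg 5: desired track 33.9°; wind correction -14.9° → command heading 19.0°, groundspeed 75.0 kt

Leg 1: heading=340.7°, groundspeed=72.8 kt
Leg 2: heading=22.9°, groundspeed=77.2 kt
Leg 3: heading=212.8°, groundspeed=168.3 kt
Leg 4: heading=268.5°, groundspeed=132.4 kt
Leg 5: heading=19.0°, groundspeed=75.0 kt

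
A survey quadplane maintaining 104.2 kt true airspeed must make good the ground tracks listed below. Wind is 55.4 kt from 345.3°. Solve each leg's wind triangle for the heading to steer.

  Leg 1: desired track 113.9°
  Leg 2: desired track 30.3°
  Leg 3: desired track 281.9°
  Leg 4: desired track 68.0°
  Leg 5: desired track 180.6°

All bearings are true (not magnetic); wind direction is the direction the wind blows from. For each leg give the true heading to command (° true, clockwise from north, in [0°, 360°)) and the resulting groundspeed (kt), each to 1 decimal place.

Leg 1: desired track 113.9°; wind correction -24.6° → command heading 89.3°, groundspeed 129.3 kt
Leg 2: desired track 30.3°; wind correction -22.1° → command heading 8.2°, groundspeed 57.4 kt
Leg 3: desired track 281.9°; wind correction +28.4° → command heading 310.3°, groundspeed 66.9 kt
Leg 4: desired track 68.0°; wind correction -31.8° → command heading 36.2°, groundspeed 81.5 kt
Leg 5: desired track 180.6°; wind correction +8.1° → command heading 188.7°, groundspeed 156.6 kt

Leg 1: heading=89.3°, groundspeed=129.3 kt
Leg 2: heading=8.2°, groundspeed=57.4 kt
Leg 3: heading=310.3°, groundspeed=66.9 kt
Leg 4: heading=36.2°, groundspeed=81.5 kt
Leg 5: heading=188.7°, groundspeed=156.6 kt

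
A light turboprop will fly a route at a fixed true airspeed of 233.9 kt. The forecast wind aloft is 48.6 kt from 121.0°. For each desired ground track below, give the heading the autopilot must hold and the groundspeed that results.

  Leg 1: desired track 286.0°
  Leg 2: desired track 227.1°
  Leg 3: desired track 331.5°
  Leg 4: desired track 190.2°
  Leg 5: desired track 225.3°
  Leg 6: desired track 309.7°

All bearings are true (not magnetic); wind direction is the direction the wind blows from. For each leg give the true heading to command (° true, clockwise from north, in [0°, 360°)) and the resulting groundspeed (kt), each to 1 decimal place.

Leg 1: desired track 286.0°; wind correction -3.1° → command heading 282.9°, groundspeed 280.5 kt
Leg 2: desired track 227.1°; wind correction -11.5° → command heading 215.6°, groundspeed 242.7 kt
Leg 3: desired track 331.5°; wind correction +6.1° → command heading 337.6°, groundspeed 274.5 kt
Leg 4: desired track 190.2°; wind correction -11.2° → command heading 179.0°, groundspeed 212.2 kt
Leg 5: desired track 225.3°; wind correction -11.6° → command heading 213.7°, groundspeed 241.1 kt
Leg 6: desired track 309.7°; wind correction +1.8° → command heading 311.5°, groundspeed 281.8 kt

Leg 1: heading=282.9°, groundspeed=280.5 kt
Leg 2: heading=215.6°, groundspeed=242.7 kt
Leg 3: heading=337.6°, groundspeed=274.5 kt
Leg 4: heading=179.0°, groundspeed=212.2 kt
Leg 5: heading=213.7°, groundspeed=241.1 kt
Leg 6: heading=311.5°, groundspeed=281.8 kt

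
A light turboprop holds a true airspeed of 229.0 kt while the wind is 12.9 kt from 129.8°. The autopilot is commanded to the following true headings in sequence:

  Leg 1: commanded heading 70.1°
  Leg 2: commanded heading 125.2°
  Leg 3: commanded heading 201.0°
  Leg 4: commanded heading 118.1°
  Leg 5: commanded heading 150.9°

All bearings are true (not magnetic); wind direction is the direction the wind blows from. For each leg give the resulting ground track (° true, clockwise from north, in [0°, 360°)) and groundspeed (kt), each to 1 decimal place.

Leg 1: heading 70.1°; drift -2.9° → track 67.2°, groundspeed 222.8 kt
Leg 2: heading 125.2°; drift -0.3° → track 124.9°, groundspeed 216.1 kt
Leg 3: heading 201.0°; drift +3.1° → track 204.1°, groundspeed 225.2 kt
Leg 4: heading 118.1°; drift -0.7° → track 117.4°, groundspeed 216.4 kt
Leg 5: heading 150.9°; drift +1.2° → track 152.1°, groundspeed 217.0 kt

Leg 1: track=67.2°, groundspeed=222.8 kt
Leg 2: track=124.9°, groundspeed=216.1 kt
Leg 3: track=204.1°, groundspeed=225.2 kt
Leg 4: track=117.4°, groundspeed=216.4 kt
Leg 5: track=152.1°, groundspeed=217.0 kt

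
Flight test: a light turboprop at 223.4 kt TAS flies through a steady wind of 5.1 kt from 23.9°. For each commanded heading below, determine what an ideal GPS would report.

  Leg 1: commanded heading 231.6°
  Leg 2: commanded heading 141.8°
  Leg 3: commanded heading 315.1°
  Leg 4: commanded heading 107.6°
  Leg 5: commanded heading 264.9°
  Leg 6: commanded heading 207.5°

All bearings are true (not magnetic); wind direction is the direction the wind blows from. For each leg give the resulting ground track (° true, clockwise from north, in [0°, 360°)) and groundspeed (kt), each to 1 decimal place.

Leg 1: track=231.0°, groundspeed=227.9 kt
Leg 2: track=142.9°, groundspeed=225.8 kt
Leg 3: track=313.9°, groundspeed=221.6 kt
Leg 4: track=108.9°, groundspeed=222.9 kt
Leg 5: track=263.8°, groundspeed=225.9 kt
Leg 6: track=207.4°, groundspeed=228.5 kt

Leg 1: heading 231.6°; drift -0.6° → track 231.0°, groundspeed 227.9 kt
Leg 2: heading 141.8°; drift +1.1° → track 142.9°, groundspeed 225.8 kt
Leg 3: heading 315.1°; drift -1.2° → track 313.9°, groundspeed 221.6 kt
Leg 4: heading 107.6°; drift +1.3° → track 108.9°, groundspeed 222.9 kt
Leg 5: heading 264.9°; drift -1.1° → track 263.8°, groundspeed 225.9 kt
Leg 6: heading 207.5°; drift -0.1° → track 207.4°, groundspeed 228.5 kt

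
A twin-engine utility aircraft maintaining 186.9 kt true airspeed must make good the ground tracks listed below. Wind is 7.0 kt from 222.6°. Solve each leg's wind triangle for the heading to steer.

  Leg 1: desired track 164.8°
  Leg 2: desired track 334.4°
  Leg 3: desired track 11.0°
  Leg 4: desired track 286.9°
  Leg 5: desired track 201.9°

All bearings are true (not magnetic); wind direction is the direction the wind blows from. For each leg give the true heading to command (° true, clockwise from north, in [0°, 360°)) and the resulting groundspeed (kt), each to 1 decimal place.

Leg 1: heading=166.6°, groundspeed=183.1 kt
Leg 2: heading=332.4°, groundspeed=189.4 kt
Leg 3: heading=9.9°, groundspeed=192.8 kt
Leg 4: heading=285.0°, groundspeed=183.8 kt
Leg 5: heading=202.7°, groundspeed=180.3 kt

Leg 1: desired track 164.8°; wind correction +1.8° → command heading 166.6°, groundspeed 183.1 kt
Leg 2: desired track 334.4°; wind correction -2.0° → command heading 332.4°, groundspeed 189.4 kt
Leg 3: desired track 11.0°; wind correction -1.1° → command heading 9.9°, groundspeed 192.8 kt
Leg 4: desired track 286.9°; wind correction -1.9° → command heading 285.0°, groundspeed 183.8 kt
Leg 5: desired track 201.9°; wind correction +0.8° → command heading 202.7°, groundspeed 180.3 kt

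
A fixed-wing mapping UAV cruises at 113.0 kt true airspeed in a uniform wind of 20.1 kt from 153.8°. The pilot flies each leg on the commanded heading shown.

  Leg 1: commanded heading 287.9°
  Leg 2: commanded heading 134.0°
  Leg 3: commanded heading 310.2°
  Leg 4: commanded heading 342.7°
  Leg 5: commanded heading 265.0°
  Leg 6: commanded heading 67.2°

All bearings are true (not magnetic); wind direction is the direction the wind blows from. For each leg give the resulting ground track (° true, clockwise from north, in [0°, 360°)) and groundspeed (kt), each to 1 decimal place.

Leg 1: track=294.4°, groundspeed=127.8 kt
Leg 2: track=129.9°, groundspeed=94.3 kt
Leg 3: track=313.7°, groundspeed=131.7 kt
Leg 4: track=341.4°, groundspeed=132.9 kt
Leg 5: track=273.9°, groundspeed=121.7 kt
Leg 6: track=57.0°, groundspeed=113.6 kt

Leg 1: heading 287.9°; drift +6.5° → track 294.4°, groundspeed 127.8 kt
Leg 2: heading 134.0°; drift -4.1° → track 129.9°, groundspeed 94.3 kt
Leg 3: heading 310.2°; drift +3.5° → track 313.7°, groundspeed 131.7 kt
Leg 4: heading 342.7°; drift -1.3° → track 341.4°, groundspeed 132.9 kt
Leg 5: heading 265.0°; drift +8.9° → track 273.9°, groundspeed 121.7 kt
Leg 6: heading 67.2°; drift -10.2° → track 57.0°, groundspeed 113.6 kt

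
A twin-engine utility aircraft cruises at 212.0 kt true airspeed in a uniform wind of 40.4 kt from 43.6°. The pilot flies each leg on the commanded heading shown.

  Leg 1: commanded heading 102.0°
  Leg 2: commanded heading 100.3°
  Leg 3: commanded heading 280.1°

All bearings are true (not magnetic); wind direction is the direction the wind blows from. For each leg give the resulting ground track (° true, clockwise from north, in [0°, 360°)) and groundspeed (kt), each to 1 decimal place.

Leg 1: heading 102.0°; drift +10.2° → track 112.2°, groundspeed 193.9 kt
Leg 2: heading 100.3°; drift +10.1° → track 110.4°, groundspeed 192.8 kt
Leg 3: heading 280.1°; drift -8.2° → track 271.9°, groundspeed 236.7 kt

Leg 1: track=112.2°, groundspeed=193.9 kt
Leg 2: track=110.4°, groundspeed=192.8 kt
Leg 3: track=271.9°, groundspeed=236.7 kt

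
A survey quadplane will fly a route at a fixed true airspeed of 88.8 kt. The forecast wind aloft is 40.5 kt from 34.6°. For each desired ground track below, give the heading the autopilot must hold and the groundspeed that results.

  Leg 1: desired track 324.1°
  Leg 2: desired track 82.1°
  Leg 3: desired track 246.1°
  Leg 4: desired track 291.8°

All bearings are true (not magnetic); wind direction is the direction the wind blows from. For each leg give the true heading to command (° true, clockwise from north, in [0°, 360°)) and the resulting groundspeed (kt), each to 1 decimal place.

Leg 1: desired track 324.1°; wind correction +25.5° → command heading 349.6°, groundspeed 66.7 kt
Leg 2: desired track 82.1°; wind correction -19.6° → command heading 62.5°, groundspeed 56.3 kt
Leg 3: desired track 246.1°; wind correction +13.8° → command heading 259.9°, groundspeed 120.8 kt
Leg 4: desired track 291.8°; wind correction +26.4° → command heading 318.2°, groundspeed 88.5 kt

Leg 1: heading=349.6°, groundspeed=66.7 kt
Leg 2: heading=62.5°, groundspeed=56.3 kt
Leg 3: heading=259.9°, groundspeed=120.8 kt
Leg 4: heading=318.2°, groundspeed=88.5 kt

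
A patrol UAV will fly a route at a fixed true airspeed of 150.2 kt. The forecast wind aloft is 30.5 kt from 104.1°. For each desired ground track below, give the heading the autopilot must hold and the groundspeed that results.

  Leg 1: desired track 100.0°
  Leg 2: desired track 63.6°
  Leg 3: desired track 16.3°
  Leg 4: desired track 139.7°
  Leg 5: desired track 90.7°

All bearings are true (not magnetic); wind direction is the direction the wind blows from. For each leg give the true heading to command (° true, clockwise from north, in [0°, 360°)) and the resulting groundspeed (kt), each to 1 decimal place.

Leg 1: desired track 100.0°; wind correction +0.8° → command heading 100.8°, groundspeed 119.8 kt
Leg 2: desired track 63.6°; wind correction +7.6° → command heading 71.2°, groundspeed 125.7 kt
Leg 3: desired track 16.3°; wind correction +11.7° → command heading 28.0°, groundspeed 145.9 kt
Leg 4: desired track 139.7°; wind correction -6.8° → command heading 132.9°, groundspeed 124.3 kt
Leg 5: desired track 90.7°; wind correction +2.7° → command heading 93.4°, groundspeed 120.4 kt

Leg 1: heading=100.8°, groundspeed=119.8 kt
Leg 2: heading=71.2°, groundspeed=125.7 kt
Leg 3: heading=28.0°, groundspeed=145.9 kt
Leg 4: heading=132.9°, groundspeed=124.3 kt
Leg 5: heading=93.4°, groundspeed=120.4 kt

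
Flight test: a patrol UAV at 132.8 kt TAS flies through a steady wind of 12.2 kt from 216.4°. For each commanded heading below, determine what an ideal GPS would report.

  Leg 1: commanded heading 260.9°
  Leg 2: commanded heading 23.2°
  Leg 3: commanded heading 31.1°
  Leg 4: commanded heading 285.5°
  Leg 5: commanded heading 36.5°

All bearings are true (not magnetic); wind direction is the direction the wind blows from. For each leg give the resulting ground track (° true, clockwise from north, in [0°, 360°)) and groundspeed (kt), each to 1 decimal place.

Leg 1: heading 260.9°; drift +3.9° → track 264.8°, groundspeed 124.4 kt
Leg 2: heading 23.2°; drift +1.1° → track 24.3°, groundspeed 144.7 kt
Leg 3: heading 31.1°; drift +0.4° → track 31.5°, groundspeed 145.0 kt
Leg 4: heading 285.5°; drift +5.1° → track 290.6°, groundspeed 129.0 kt
Leg 5: heading 36.5°; drift +0.0° → track 36.5°, groundspeed 145.0 kt

Leg 1: track=264.8°, groundspeed=124.4 kt
Leg 2: track=24.3°, groundspeed=144.7 kt
Leg 3: track=31.5°, groundspeed=145.0 kt
Leg 4: track=290.6°, groundspeed=129.0 kt
Leg 5: track=36.5°, groundspeed=145.0 kt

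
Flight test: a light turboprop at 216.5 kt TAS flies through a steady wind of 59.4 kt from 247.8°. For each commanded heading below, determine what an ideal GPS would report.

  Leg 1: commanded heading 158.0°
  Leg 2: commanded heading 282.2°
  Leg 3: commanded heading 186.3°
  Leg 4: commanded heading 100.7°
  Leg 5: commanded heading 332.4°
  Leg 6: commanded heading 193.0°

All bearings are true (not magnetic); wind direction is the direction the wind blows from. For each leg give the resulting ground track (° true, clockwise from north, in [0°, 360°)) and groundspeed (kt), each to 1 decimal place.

Leg 1: track=142.6°, groundspeed=224.3 kt
Leg 2: track=293.5°, groundspeed=170.8 kt
Leg 3: track=170.8°, groundspeed=195.3 kt
Leg 4: track=93.8°, groundspeed=268.3 kt
Leg 5: track=348.1°, groundspeed=219.0 kt
Leg 6: track=178.1°, groundspeed=188.6 kt

Leg 1: heading 158.0°; drift -15.4° → track 142.6°, groundspeed 224.3 kt
Leg 2: heading 282.2°; drift +11.3° → track 293.5°, groundspeed 170.8 kt
Leg 3: heading 186.3°; drift -15.5° → track 170.8°, groundspeed 195.3 kt
Leg 4: heading 100.7°; drift -6.9° → track 93.8°, groundspeed 268.3 kt
Leg 5: heading 332.4°; drift +15.7° → track 348.1°, groundspeed 219.0 kt
Leg 6: heading 193.0°; drift -14.9° → track 178.1°, groundspeed 188.6 kt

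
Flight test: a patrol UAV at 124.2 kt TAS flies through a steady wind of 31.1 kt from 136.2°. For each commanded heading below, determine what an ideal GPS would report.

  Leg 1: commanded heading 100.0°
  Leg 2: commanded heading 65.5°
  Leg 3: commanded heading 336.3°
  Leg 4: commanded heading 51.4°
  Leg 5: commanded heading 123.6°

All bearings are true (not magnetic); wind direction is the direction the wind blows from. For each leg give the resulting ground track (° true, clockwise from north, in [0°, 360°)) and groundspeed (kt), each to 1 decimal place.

Leg 1: heading 100.0°; drift -10.5° → track 89.5°, groundspeed 100.8 kt
Leg 2: heading 65.5°; drift -14.4° → track 51.1°, groundspeed 117.6 kt
Leg 3: heading 336.3°; drift -4.0° → track 332.3°, groundspeed 153.8 kt
Leg 4: heading 51.4°; drift -14.3° → track 37.1°, groundspeed 125.3 kt
Leg 5: heading 123.6°; drift -4.1° → track 119.5°, groundspeed 94.1 kt

Leg 1: track=89.5°, groundspeed=100.8 kt
Leg 2: track=51.1°, groundspeed=117.6 kt
Leg 3: track=332.3°, groundspeed=153.8 kt
Leg 4: track=37.1°, groundspeed=125.3 kt
Leg 5: track=119.5°, groundspeed=94.1 kt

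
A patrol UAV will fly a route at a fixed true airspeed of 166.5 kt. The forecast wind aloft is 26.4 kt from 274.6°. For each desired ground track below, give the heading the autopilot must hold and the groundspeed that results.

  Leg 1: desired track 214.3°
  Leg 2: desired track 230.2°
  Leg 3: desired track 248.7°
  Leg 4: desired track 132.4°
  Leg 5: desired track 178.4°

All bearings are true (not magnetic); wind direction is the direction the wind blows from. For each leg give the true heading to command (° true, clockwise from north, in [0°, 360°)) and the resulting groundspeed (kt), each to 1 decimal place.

Leg 1: desired track 214.3°; wind correction +7.9° → command heading 222.2°, groundspeed 151.8 kt
Leg 2: desired track 230.2°; wind correction +6.4° → command heading 236.6°, groundspeed 146.6 kt
Leg 3: desired track 248.7°; wind correction +4.0° → command heading 252.7°, groundspeed 142.4 kt
Leg 4: desired track 132.4°; wind correction +5.6° → command heading 138.0°, groundspeed 186.6 kt
Leg 5: desired track 178.4°; wind correction +9.1° → command heading 187.5°, groundspeed 167.3 kt

Leg 1: heading=222.2°, groundspeed=151.8 kt
Leg 2: heading=236.6°, groundspeed=146.6 kt
Leg 3: heading=252.7°, groundspeed=142.4 kt
Leg 4: heading=138.0°, groundspeed=186.6 kt
Leg 5: heading=187.5°, groundspeed=167.3 kt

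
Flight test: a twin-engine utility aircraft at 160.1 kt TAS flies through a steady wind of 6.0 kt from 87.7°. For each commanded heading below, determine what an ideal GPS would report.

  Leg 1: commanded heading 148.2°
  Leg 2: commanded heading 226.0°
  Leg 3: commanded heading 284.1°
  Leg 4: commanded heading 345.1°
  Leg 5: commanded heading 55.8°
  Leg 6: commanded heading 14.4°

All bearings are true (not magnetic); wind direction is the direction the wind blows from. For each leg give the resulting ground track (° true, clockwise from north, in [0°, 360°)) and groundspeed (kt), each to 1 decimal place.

Leg 1: heading 148.2°; drift +1.9° → track 150.1°, groundspeed 157.2 kt
Leg 2: heading 226.0°; drift +1.4° → track 227.4°, groundspeed 164.6 kt
Leg 3: heading 284.1°; drift -0.6° → track 283.5°, groundspeed 165.9 kt
Leg 4: heading 345.1°; drift -2.1° → track 343.0°, groundspeed 161.5 kt
Leg 5: heading 55.8°; drift -1.2° → track 54.6°, groundspeed 155.0 kt
Leg 6: heading 14.4°; drift -2.1° → track 12.3°, groundspeed 158.5 kt

Leg 1: track=150.1°, groundspeed=157.2 kt
Leg 2: track=227.4°, groundspeed=164.6 kt
Leg 3: track=283.5°, groundspeed=165.9 kt
Leg 4: track=343.0°, groundspeed=161.5 kt
Leg 5: track=54.6°, groundspeed=155.0 kt
Leg 6: track=12.3°, groundspeed=158.5 kt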